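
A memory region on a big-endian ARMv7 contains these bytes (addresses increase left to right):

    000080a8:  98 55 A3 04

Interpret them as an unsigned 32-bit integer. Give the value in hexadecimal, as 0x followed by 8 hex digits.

0x9855A304

Big-endian stores the most-significant byte at the lowest address.
The bytes are already most-significant first: 0x9855A304.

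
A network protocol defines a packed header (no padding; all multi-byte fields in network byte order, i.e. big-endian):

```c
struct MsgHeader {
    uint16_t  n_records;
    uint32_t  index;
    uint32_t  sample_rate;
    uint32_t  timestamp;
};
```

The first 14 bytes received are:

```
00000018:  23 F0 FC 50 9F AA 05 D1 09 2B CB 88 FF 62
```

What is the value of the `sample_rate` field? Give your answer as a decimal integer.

`sample_rate` follows `n_records` (2 B), `index` (4 B), so it starts at offset 2 + 4 = 6 and occupies 4 bytes.
Bytes at offsets 6..9: 05 D1 09 2B.
Big-endian stores the most-significant byte at the lowest address.
The bytes are already most-significant first: 0x05D1092B.
0x05D1092B = 97585451.

97585451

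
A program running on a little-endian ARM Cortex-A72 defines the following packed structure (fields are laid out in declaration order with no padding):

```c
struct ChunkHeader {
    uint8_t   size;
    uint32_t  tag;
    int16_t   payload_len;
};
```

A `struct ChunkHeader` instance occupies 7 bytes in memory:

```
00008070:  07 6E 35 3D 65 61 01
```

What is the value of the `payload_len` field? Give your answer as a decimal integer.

`payload_len` follows `size` (1 B), `tag` (4 B), so it starts at offset 1 + 4 = 5 and occupies 2 bytes.
Bytes at offsets 5..6: 61 01.
Little-endian stores the least-significant byte at the lowest address.
Reassemble most-significant byte first: 01 61 → 0x0161.
0x0161 = 353.

353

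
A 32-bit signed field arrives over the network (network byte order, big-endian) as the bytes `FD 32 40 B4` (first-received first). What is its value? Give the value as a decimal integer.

-47038284

Big-endian stores the most-significant byte at the lowest address.
The bytes are already most-significant first: 0xFD3240B4.
Top bit is set, so as a signed 32-bit value this is 0xFD3240B4 − 2^32 = -47038284.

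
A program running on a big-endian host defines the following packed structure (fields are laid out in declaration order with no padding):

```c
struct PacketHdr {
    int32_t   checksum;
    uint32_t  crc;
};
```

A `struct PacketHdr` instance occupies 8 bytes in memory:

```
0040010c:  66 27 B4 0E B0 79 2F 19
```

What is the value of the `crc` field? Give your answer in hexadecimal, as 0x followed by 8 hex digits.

`crc` follows `checksum` (4 bytes), so it starts at byte offset 4 and occupies 4 bytes.
Bytes at offsets 4..7: B0 79 2F 19.
In big-endian order the high byte comes first in memory.
The bytes are already most-significant first: 0xB0792F19.

0xB0792F19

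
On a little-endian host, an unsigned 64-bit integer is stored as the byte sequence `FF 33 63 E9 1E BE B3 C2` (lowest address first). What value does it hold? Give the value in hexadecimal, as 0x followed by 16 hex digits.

Little-endian: lowest address holds the least-significant byte.
Reassemble most-significant byte first: C2 B3 BE 1E E9 63 33 FF → 0xC2B3BE1EE96333FF.

0xC2B3BE1EE96333FF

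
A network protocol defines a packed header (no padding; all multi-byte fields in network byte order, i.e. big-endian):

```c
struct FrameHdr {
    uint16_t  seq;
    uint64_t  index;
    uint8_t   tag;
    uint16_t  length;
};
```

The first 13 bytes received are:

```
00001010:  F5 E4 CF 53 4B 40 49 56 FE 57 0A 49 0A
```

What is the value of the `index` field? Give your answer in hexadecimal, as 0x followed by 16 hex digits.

`index` follows `seq` (2 bytes), so it starts at byte offset 2 and occupies 8 bytes.
Bytes at offsets 2..9: CF 53 4B 40 49 56 FE 57.
In big-endian order the high byte comes first in memory.
The bytes are already most-significant first: 0xCF534B404956FE57.

0xCF534B404956FE57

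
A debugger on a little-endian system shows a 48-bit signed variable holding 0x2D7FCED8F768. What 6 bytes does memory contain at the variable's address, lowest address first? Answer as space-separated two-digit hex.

68 F7 D8 CE 7F 2D

Split into bytes (most-significant first): 2D 7F CE D8 F7 68.
In little-endian order the low byte comes first in memory.
So at ascending addresses the bytes are 68 F7 D8 CE 7F 2D.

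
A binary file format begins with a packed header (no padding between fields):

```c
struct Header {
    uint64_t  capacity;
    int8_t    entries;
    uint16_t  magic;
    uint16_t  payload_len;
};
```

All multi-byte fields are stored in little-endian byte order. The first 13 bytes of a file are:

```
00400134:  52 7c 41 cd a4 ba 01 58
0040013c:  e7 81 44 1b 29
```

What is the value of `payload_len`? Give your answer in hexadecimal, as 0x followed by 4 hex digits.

0x291B

`payload_len` follows `capacity` (8 B), `entries` (1 B), `magic` (2 B), so it starts at offset 8 + 1 + 2 = 11 and occupies 2 bytes.
Bytes at offsets 11..12: 1B 29.
In little-endian order the low byte comes first in memory.
Reassemble most-significant byte first: 29 1B → 0x291B.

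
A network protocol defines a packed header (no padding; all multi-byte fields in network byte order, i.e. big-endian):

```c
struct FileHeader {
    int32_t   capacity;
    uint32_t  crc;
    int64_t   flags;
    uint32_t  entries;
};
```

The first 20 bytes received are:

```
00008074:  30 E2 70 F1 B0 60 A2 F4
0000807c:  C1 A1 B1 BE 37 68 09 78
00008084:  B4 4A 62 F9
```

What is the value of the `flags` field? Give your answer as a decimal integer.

-4494115522607576712

`flags` follows `capacity` (4 B), `crc` (4 B), so it starts at offset 4 + 4 = 8 and occupies 8 bytes.
Bytes at offsets 8..15: C1 A1 B1 BE 37 68 09 78.
Big-endian: lowest address holds the most-significant byte.
The bytes are already most-significant first: 0xC1A1B1BE37680978.
Top bit is set, so as a signed 64-bit value this is 0xC1A1B1BE37680978 − 2^64 = -4494115522607576712.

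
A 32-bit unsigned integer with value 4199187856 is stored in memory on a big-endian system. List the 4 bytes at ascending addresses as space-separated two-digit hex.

FA 4A 85 90

4199187856 in hexadecimal, padded to 32 bits, is 0xFA4A8590.
Split into bytes (most-significant first): FA 4A 85 90.
Big-endian stores the most-significant byte at the lowest address.
So the memory order matches the most-significant-first order: FA 4A 85 90.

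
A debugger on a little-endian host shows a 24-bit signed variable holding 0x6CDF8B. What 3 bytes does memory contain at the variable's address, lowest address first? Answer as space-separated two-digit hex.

Split into bytes (most-significant first): 6C DF 8B.
Little-endian stores the least-significant byte at the lowest address.
So at ascending addresses the bytes are 8B DF 6C.

8B DF 6C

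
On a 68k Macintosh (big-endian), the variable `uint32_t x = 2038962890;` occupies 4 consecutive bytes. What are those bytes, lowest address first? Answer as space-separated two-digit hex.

79 88 1A CA

2038962890 in hexadecimal, padded to 32 bits, is 0x79881ACA.
Split into bytes (most-significant first): 79 88 1A CA.
Big-endian stores the most-significant byte at the lowest address.
So the memory order matches the most-significant-first order: 79 88 1A CA.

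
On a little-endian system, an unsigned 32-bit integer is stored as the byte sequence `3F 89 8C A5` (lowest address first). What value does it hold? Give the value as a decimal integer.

Little-endian stores the least-significant byte at the lowest address.
Reassemble most-significant byte first: A5 8C 89 3F → 0xA58C893F.
0xA58C893F = 2777450815.

2777450815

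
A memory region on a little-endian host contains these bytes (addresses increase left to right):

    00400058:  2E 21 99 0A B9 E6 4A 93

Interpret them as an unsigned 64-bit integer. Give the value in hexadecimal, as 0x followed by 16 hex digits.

0x934AE6B90A99212E

In little-endian order the low byte comes first in memory.
Reassemble most-significant byte first: 93 4A E6 B9 0A 99 21 2E → 0x934AE6B90A99212E.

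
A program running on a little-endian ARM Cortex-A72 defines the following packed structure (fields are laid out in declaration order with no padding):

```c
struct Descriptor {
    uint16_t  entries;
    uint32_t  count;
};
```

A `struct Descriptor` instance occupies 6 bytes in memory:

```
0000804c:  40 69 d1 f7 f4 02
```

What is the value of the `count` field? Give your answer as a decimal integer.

49608657

`count` follows `entries` (2 bytes), so it starts at byte offset 2 and occupies 4 bytes.
Bytes at offsets 2..5: D1 F7 F4 02.
In little-endian order the low byte comes first in memory.
Reassemble most-significant byte first: 02 F4 F7 D1 → 0x02F4F7D1.
0x02F4F7D1 = 49608657.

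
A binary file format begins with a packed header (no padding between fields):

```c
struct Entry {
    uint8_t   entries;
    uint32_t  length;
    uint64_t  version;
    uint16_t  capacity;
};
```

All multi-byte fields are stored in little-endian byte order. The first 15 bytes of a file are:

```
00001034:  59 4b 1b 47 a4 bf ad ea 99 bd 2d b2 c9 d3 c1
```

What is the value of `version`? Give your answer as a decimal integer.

14533729239832374719

`version` follows `entries` (1 B), `length` (4 B), so it starts at offset 1 + 4 = 5 and occupies 8 bytes.
Bytes at offsets 5..12: BF AD EA 99 BD 2D B2 C9.
In little-endian order the low byte comes first in memory.
Reassemble most-significant byte first: C9 B2 2D BD 99 EA AD BF → 0xC9B22DBD99EAADBF.
0xC9B22DBD99EAADBF = 14533729239832374719.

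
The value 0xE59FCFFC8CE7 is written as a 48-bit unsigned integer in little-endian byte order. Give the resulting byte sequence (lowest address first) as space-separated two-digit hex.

E7 8C FC CF 9F E5

Split into bytes (most-significant first): E5 9F CF FC 8C E7.
Little-endian stores the least-significant byte at the lowest address.
So at ascending addresses the bytes are E7 8C FC CF 9F E5.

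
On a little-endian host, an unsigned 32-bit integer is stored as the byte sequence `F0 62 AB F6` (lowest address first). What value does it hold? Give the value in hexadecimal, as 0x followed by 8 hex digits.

0xF6AB62F0

Little-endian stores the least-significant byte at the lowest address.
Reassemble most-significant byte first: F6 AB 62 F0 → 0xF6AB62F0.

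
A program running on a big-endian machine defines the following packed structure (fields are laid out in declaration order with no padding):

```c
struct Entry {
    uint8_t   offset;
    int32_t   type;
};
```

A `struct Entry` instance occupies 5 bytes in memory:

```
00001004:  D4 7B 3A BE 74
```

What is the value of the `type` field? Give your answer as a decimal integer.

2067447412

`type` follows `offset` (1 byte), so it starts at byte offset 1 and occupies 4 bytes.
Bytes at offsets 1..4: 7B 3A BE 74.
Big-endian stores the most-significant byte at the lowest address.
The bytes are already most-significant first: 0x7B3ABE74.
0x7B3ABE74 = 2067447412.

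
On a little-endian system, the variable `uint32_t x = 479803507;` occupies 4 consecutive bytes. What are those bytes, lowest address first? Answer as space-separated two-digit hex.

73 38 99 1C

479803507 in hexadecimal, padded to 32 bits, is 0x1C993873.
Split into bytes (most-significant first): 1C 99 38 73.
Little-endian: lowest address holds the least-significant byte.
So at ascending addresses the bytes are 73 38 99 1C.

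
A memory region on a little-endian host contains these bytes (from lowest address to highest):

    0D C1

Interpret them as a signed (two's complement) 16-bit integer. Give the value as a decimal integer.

-16115

Little-endian stores the least-significant byte at the lowest address.
Reassemble most-significant byte first: C1 0D → 0xC10D.
Top bit is set, so as a signed 16-bit value this is 0xC10D − 2^16 = -16115.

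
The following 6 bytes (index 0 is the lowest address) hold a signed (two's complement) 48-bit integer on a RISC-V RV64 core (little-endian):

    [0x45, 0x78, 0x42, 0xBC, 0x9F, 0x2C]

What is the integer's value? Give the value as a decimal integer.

49064569894981

In little-endian order the low byte comes first in memory.
Reassemble most-significant byte first: 2C 9F BC 42 78 45 → 0x2C9FBC427845.
0x2C9FBC427845 = 49064569894981.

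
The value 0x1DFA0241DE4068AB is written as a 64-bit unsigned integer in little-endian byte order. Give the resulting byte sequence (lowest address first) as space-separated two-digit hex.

Split into bytes (most-significant first): 1D FA 02 41 DE 40 68 AB.
In little-endian order the low byte comes first in memory.
So at ascending addresses the bytes are AB 68 40 DE 41 02 FA 1D.

AB 68 40 DE 41 02 FA 1D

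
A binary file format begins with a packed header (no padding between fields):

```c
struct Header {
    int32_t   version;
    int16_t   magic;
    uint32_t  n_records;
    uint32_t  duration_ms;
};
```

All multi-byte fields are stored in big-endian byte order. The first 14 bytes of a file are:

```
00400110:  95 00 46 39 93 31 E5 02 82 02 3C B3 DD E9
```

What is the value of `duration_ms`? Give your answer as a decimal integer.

1018420713

`duration_ms` follows `version` (4 B), `magic` (2 B), `n_records` (4 B), so it starts at offset 4 + 2 + 4 = 10 and occupies 4 bytes.
Bytes at offsets 10..13: 3C B3 DD E9.
Big-endian stores the most-significant byte at the lowest address.
The bytes are already most-significant first: 0x3CB3DDE9.
0x3CB3DDE9 = 1018420713.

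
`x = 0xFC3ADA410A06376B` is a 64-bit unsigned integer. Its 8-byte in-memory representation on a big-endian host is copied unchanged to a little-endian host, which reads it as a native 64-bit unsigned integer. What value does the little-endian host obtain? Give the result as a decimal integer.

Stored big-endian, the bytes at ascending addresses are FC 3A DA 41 0A 06 37 6B.
Read back as little-endian, the first byte is least significant, giving 0x6B37060A41DA3AFC.
0x6B37060A41DA3AFC = 7725650326901635836.

7725650326901635836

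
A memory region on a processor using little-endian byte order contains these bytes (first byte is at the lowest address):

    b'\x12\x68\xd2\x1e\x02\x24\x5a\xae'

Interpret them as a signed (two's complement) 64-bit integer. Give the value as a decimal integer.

In little-endian order the low byte comes first in memory.
Reassemble most-significant byte first: AE 5A 24 02 1E D2 68 12 → 0xAE5A24021ED26812.
Top bit is set, so as a signed 64-bit value this is 0xAE5A24021ED26812 − 2^64 = -5883350371680491502.

-5883350371680491502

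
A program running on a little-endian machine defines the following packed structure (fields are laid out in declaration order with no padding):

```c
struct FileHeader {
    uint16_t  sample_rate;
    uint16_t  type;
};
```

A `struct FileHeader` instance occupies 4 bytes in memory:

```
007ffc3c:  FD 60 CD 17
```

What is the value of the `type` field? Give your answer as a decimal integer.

6093

`type` follows `sample_rate` (2 bytes), so it starts at byte offset 2 and occupies 2 bytes.
Bytes at offsets 2..3: CD 17.
Little-endian stores the least-significant byte at the lowest address.
Reassemble most-significant byte first: 17 CD → 0x17CD.
0x17CD = 6093.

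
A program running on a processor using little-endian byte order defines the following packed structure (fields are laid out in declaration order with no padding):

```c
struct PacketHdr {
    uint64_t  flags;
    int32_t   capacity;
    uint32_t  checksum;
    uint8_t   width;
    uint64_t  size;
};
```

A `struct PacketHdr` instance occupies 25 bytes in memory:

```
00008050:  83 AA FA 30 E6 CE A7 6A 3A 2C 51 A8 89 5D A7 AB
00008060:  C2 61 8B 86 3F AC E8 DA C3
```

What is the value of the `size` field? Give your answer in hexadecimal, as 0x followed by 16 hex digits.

0xC3DAE8AC3F868B61

`size` follows `flags` (8 B), `capacity` (4 B), `checksum` (4 B), `width` (1 B), so it starts at offset 8 + 4 + 4 + 1 = 17 and occupies 8 bytes.
Bytes at offsets 17..24: 61 8B 86 3F AC E8 DA C3.
In little-endian order the low byte comes first in memory.
Reassemble most-significant byte first: C3 DA E8 AC 3F 86 8B 61 → 0xC3DAE8AC3F868B61.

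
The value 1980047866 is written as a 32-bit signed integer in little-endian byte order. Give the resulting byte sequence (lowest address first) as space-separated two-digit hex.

1980047866 in hexadecimal, padded to 32 bits, is 0x760521FA.
Split into bytes (most-significant first): 76 05 21 FA.
Little-endian: lowest address holds the least-significant byte.
So at ascending addresses the bytes are FA 21 05 76.

FA 21 05 76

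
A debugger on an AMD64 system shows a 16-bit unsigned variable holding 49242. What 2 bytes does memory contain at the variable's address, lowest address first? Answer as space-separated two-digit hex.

49242 in hexadecimal, padded to 16 bits, is 0xC05A.
Split into bytes (most-significant first): C0 5A.
Little-endian stores the least-significant byte at the lowest address.
So at ascending addresses the bytes are 5A C0.

5A C0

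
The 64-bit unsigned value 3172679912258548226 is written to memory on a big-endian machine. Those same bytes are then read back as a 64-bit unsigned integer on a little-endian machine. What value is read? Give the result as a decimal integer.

3172679912258548226 in 64-bit hexadecimal is 0x2C079F9214303202.
Stored big-endian, the bytes at ascending addresses are 2C 07 9F 92 14 30 32 02.
Read back as little-endian, the first byte is least significant, giving 0x02323014929F072C.
0x02323014929F072C = 158241801828763436.

158241801828763436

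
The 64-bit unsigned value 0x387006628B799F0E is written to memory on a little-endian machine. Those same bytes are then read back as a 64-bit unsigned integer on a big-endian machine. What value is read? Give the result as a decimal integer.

Stored little-endian, the bytes at ascending addresses are 0E 9F 79 8B 62 06 70 38.
Read back as big-endian, the last byte is least significant, giving 0x0E9F798B62067038.
0x0E9F798B62067038 = 1053694477379989560.

1053694477379989560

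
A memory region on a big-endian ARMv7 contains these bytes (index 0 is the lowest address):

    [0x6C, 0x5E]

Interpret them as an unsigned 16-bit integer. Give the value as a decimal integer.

Big-endian: lowest address holds the most-significant byte.
The bytes are already most-significant first: 0x6C5E.
0x6C5E = 27742.

27742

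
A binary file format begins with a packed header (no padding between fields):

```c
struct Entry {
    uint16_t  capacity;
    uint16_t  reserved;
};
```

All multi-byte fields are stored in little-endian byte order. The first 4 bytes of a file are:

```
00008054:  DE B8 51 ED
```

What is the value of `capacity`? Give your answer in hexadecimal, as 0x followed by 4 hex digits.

0xB8DE

`capacity` is the first field, at byte offset 0, occupying 2 bytes.
Bytes at offsets 0..1: DE B8.
Little-endian: lowest address holds the least-significant byte.
Reassemble most-significant byte first: B8 DE → 0xB8DE.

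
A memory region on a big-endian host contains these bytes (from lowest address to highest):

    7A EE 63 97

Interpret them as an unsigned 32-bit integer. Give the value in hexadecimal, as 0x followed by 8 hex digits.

0x7AEE6397

Big-endian: lowest address holds the most-significant byte.
The bytes are already most-significant first: 0x7AEE6397.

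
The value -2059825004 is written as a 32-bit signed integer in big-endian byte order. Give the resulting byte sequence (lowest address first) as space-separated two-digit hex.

85 39 90 94

Two's complement of -2059825004 in 32 bits: 2059825004 = 0x7AC66F6C; invert → 0x85399093; add 1 → 0x85399094.
Split into bytes (most-significant first): 85 39 90 94.
Big-endian: lowest address holds the most-significant byte.
So the memory order matches the most-significant-first order: 85 39 90 94.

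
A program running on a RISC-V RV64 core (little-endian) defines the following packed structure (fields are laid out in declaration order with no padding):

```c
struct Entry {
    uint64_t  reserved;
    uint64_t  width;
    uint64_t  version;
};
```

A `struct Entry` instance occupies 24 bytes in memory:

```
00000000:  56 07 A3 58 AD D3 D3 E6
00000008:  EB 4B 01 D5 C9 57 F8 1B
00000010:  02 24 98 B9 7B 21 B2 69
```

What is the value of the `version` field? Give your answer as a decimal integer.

7616186735115379714

`version` follows `reserved` (8 B), `width` (8 B), so it starts at offset 8 + 8 = 16 and occupies 8 bytes.
Bytes at offsets 16..23: 02 24 98 B9 7B 21 B2 69.
In little-endian order the low byte comes first in memory.
Reassemble most-significant byte first: 69 B2 21 7B B9 98 24 02 → 0x69B2217BB9982402.
0x69B2217BB9982402 = 7616186735115379714.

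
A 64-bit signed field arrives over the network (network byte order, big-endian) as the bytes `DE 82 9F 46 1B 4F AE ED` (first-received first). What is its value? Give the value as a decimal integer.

Big-endian stores the most-significant byte at the lowest address.
The bytes are already most-significant first: 0xDE829F461B4FAEED.
Top bit is set, so as a signed 64-bit value this is 0xDE829F461B4FAEED − 2^64 = -2413191326862430483.

-2413191326862430483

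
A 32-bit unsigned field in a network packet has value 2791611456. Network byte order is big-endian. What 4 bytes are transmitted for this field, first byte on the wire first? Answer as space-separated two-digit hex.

A6 64 9C 40

2791611456 in hexadecimal, padded to 32 bits, is 0xA6649C40.
Split into bytes (most-significant first): A6 64 9C 40.
In big-endian order the high byte comes first in memory.
So the memory order matches the most-significant-first order: A6 64 9C 40.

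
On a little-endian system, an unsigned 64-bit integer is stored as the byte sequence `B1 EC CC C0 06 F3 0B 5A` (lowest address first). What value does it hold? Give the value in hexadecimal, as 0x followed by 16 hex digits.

In little-endian order the low byte comes first in memory.
Reassemble most-significant byte first: 5A 0B F3 06 C0 CC EC B1 → 0x5A0BF306C0CCECB1.

0x5A0BF306C0CCECB1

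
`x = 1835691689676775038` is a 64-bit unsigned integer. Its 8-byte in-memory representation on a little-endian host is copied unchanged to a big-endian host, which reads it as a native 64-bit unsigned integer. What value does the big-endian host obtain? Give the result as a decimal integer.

9087791983307487513

1835691689676775038 in 64-bit hexadecimal is 0x1979AFDDA8521E7E.
Stored little-endian, the bytes at ascending addresses are 7E 1E 52 A8 DD AF 79 19.
Read back as big-endian, the last byte is least significant, giving 0x7E1E52A8DDAF7919.
0x7E1E52A8DDAF7919 = 9087791983307487513.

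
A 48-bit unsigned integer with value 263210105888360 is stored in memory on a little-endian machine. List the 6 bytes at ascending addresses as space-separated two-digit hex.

68 DE DC 60 63 EF

263210105888360 in hexadecimal, padded to 48 bits, is 0xEF6360DCDE68.
Split into bytes (most-significant first): EF 63 60 DC DE 68.
Little-endian: lowest address holds the least-significant byte.
So at ascending addresses the bytes are 68 DE DC 60 63 EF.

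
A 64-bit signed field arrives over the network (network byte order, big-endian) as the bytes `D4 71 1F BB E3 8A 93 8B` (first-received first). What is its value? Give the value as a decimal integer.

Big-endian stores the most-significant byte at the lowest address.
The bytes are already most-significant first: 0xD4711FBBE38A938B.
Top bit is set, so as a signed 64-bit value this is 0xD4711FBBE38A938B − 2^64 = -3138692573463669877.

-3138692573463669877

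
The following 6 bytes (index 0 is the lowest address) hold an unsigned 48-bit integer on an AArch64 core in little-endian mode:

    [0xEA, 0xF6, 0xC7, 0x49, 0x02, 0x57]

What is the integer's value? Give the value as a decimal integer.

95667339392746

Little-endian: lowest address holds the least-significant byte.
Reassemble most-significant byte first: 57 02 49 C7 F6 EA → 0x570249C7F6EA.
0x570249C7F6EA = 95667339392746.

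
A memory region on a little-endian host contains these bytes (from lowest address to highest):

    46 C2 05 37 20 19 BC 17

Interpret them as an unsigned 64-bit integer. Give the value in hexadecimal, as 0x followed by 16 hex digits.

0x17BC19203705C246

In little-endian order the low byte comes first in memory.
Reassemble most-significant byte first: 17 BC 19 20 37 05 C2 46 → 0x17BC19203705C246.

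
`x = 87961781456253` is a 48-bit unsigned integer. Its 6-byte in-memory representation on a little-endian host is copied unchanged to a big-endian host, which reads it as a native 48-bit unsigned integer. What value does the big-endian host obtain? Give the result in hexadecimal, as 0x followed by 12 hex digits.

0x7DCDBC320050

87961781456253 in 48-bit hexadecimal is 0x500032BCCD7D.
Stored little-endian, the bytes at ascending addresses are 7D CD BC 32 00 50.
Read back as big-endian, the last byte is least significant, giving 0x7DCDBC320050.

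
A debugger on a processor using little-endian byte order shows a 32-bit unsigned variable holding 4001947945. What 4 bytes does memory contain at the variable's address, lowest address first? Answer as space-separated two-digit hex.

4001947945 in hexadecimal, padded to 32 bits, is 0xEE88E129.
Split into bytes (most-significant first): EE 88 E1 29.
In little-endian order the low byte comes first in memory.
So at ascending addresses the bytes are 29 E1 88 EE.

29 E1 88 EE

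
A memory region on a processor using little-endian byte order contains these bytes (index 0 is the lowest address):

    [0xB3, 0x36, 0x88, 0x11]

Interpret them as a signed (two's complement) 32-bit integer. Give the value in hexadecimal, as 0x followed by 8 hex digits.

In little-endian order the low byte comes first in memory.
Reassemble most-significant byte first: 11 88 36 B3 → 0x118836B3.

0x118836B3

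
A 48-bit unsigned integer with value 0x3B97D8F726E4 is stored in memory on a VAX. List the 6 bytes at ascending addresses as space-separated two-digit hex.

Split into bytes (most-significant first): 3B 97 D8 F7 26 E4.
Little-endian: lowest address holds the least-significant byte.
So at ascending addresses the bytes are E4 26 F7 D8 97 3B.

E4 26 F7 D8 97 3B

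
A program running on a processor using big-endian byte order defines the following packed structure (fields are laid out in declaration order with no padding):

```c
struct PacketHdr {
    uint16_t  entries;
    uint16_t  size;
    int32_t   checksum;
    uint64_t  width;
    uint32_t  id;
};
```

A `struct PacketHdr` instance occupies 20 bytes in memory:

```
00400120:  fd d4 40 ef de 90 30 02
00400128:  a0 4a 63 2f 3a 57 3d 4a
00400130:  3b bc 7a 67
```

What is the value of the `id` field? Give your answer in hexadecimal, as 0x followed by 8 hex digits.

`id` follows `entries` (2 B), `size` (2 B), `checksum` (4 B), `width` (8 B), so it starts at offset 2 + 2 + 4 + 8 = 16 and occupies 4 bytes.
Bytes at offsets 16..19: 3B BC 7A 67.
Big-endian: lowest address holds the most-significant byte.
The bytes are already most-significant first: 0x3BBC7A67.

0x3BBC7A67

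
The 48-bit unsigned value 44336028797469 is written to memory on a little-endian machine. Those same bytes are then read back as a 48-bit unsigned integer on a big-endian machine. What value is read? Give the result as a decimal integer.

32204734943784

44336028797469 in 48-bit hexadecimal is 0x2852C93F4A1D.
Stored little-endian, the bytes at ascending addresses are 1D 4A 3F C9 52 28.
Read back as big-endian, the last byte is least significant, giving 0x1D4A3FC95228.
0x1D4A3FC95228 = 32204734943784.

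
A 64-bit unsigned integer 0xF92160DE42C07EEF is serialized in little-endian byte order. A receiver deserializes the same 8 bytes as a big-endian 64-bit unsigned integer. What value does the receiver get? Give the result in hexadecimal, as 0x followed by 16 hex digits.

Stored little-endian, the bytes at ascending addresses are EF 7E C0 42 DE 60 21 F9.
Read back as big-endian, the last byte is least significant, giving 0xEF7EC042DE6021F9.

0xEF7EC042DE6021F9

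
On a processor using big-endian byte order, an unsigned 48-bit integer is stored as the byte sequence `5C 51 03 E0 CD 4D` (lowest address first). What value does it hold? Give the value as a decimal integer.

In big-endian order the high byte comes first in memory.
The bytes are already most-significant first: 0x5C5103E0CD4D.
0x5C5103E0CD4D = 101503027170637.

101503027170637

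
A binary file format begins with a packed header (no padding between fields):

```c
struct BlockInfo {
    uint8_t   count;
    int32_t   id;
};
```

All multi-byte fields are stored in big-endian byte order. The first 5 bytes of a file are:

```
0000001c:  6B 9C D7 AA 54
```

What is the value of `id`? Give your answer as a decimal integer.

-1663587756

`id` follows `count` (1 byte), so it starts at byte offset 1 and occupies 4 bytes.
Bytes at offsets 1..4: 9C D7 AA 54.
In big-endian order the high byte comes first in memory.
The bytes are already most-significant first: 0x9CD7AA54.
Top bit is set, so as a signed 32-bit value this is 0x9CD7AA54 − 2^32 = -1663587756.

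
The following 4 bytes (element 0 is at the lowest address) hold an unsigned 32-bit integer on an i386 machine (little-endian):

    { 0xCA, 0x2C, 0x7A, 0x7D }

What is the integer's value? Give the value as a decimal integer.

Little-endian stores the least-significant byte at the lowest address.
Reassemble most-significant byte first: 7D 7A 2C CA → 0x7D7A2CCA.
0x7D7A2CCA = 2105158858.

2105158858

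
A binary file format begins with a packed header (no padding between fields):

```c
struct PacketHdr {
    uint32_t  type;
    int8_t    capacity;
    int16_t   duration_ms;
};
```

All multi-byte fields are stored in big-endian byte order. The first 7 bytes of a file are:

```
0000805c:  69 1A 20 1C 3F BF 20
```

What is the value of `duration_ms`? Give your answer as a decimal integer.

`duration_ms` follows `type` (4 B), `capacity` (1 B), so it starts at offset 4 + 1 = 5 and occupies 2 bytes.
Bytes at offsets 5..6: BF 20.
Big-endian stores the most-significant byte at the lowest address.
The bytes are already most-significant first: 0xBF20.
Top bit is set, so as a signed 16-bit value this is 0xBF20 − 2^16 = -16608.

-16608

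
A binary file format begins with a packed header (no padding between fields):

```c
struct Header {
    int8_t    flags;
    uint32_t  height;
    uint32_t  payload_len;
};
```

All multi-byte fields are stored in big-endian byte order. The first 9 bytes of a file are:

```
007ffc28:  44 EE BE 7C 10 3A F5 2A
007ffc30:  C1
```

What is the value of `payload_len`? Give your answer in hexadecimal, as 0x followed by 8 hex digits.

`payload_len` follows `flags` (1 B), `height` (4 B), so it starts at offset 1 + 4 = 5 and occupies 4 bytes.
Bytes at offsets 5..8: 3A F5 2A C1.
In big-endian order the high byte comes first in memory.
The bytes are already most-significant first: 0x3AF52AC1.

0x3AF52AC1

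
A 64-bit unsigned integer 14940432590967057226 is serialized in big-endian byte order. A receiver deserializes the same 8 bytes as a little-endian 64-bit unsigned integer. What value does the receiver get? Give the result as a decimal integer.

5380467431700715471

14940432590967057226 in 64-bit hexadecimal is 0xCF5714489F42AB4A.
Stored big-endian, the bytes at ascending addresses are CF 57 14 48 9F 42 AB 4A.
Read back as little-endian, the first byte is least significant, giving 0x4AAB429F481457CF.
0x4AAB429F481457CF = 5380467431700715471.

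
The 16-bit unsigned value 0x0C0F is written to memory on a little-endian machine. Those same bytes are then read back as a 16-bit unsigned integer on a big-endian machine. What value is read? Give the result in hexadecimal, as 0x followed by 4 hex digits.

Stored little-endian, the bytes at ascending addresses are 0F 0C.
Read back as big-endian, the last byte is least significant, giving 0x0F0C.

0x0F0C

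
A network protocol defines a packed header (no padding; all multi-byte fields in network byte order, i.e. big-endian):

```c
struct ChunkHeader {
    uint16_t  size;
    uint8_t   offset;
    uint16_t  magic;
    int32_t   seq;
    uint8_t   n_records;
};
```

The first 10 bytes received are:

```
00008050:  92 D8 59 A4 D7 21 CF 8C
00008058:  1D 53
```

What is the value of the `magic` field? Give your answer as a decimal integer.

`magic` follows `size` (2 B), `offset` (1 B), so it starts at offset 2 + 1 = 3 and occupies 2 bytes.
Bytes at offsets 3..4: A4 D7.
Big-endian: lowest address holds the most-significant byte.
The bytes are already most-significant first: 0xA4D7.
0xA4D7 = 42199.

42199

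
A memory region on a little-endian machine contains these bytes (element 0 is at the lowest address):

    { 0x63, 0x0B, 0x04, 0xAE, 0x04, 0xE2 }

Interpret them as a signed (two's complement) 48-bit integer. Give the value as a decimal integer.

In little-endian order the low byte comes first in memory.
Reassemble most-significant byte first: E2 04 AE 04 0B 63 → 0xE204AE040B63.
Top bit is set, so as a signed 48-bit value this is 0xE204AE040B63 − 2^48 = -32965249463453.

-32965249463453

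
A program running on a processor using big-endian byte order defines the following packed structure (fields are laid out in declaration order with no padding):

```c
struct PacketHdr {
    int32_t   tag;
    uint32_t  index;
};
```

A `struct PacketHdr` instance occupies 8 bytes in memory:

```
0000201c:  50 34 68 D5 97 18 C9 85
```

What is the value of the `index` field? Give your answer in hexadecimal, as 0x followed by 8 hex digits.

`index` follows `tag` (4 bytes), so it starts at byte offset 4 and occupies 4 bytes.
Bytes at offsets 4..7: 97 18 C9 85.
Big-endian stores the most-significant byte at the lowest address.
The bytes are already most-significant first: 0x9718C985.

0x9718C985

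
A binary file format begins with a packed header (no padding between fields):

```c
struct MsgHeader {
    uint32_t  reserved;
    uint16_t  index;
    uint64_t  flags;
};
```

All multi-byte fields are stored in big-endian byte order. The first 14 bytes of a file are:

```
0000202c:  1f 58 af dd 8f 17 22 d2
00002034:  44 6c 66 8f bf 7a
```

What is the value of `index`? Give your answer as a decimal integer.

36631

`index` follows `reserved` (4 bytes), so it starts at byte offset 4 and occupies 2 bytes.
Bytes at offsets 4..5: 8F 17.
Big-endian: lowest address holds the most-significant byte.
The bytes are already most-significant first: 0x8F17.
0x8F17 = 36631.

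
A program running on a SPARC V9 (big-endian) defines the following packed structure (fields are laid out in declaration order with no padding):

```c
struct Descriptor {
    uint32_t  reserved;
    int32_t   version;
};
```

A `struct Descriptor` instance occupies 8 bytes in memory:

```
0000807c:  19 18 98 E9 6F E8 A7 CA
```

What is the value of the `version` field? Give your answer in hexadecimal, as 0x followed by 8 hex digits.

0x6FE8A7CA

`version` follows `reserved` (4 bytes), so it starts at byte offset 4 and occupies 4 bytes.
Bytes at offsets 4..7: 6F E8 A7 CA.
Big-endian: lowest address holds the most-significant byte.
The bytes are already most-significant first: 0x6FE8A7CA.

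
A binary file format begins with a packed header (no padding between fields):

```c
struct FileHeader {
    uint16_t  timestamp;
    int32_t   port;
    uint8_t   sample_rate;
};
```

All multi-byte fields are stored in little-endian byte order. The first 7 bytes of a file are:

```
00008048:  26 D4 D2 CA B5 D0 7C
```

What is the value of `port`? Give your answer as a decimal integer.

`port` follows `timestamp` (2 bytes), so it starts at byte offset 2 and occupies 4 bytes.
Bytes at offsets 2..5: D2 CA B5 D0.
In little-endian order the low byte comes first in memory.
Reassemble most-significant byte first: D0 B5 CA D2 → 0xD0B5CAD2.
Top bit is set, so as a signed 32-bit value this is 0xD0B5CAD2 − 2^32 = -793392430.

-793392430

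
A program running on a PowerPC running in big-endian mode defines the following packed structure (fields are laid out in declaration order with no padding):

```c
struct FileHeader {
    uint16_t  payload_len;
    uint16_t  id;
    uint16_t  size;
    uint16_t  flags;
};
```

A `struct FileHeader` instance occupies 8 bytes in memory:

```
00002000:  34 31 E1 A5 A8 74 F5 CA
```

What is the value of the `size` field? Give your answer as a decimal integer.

43124

`size` follows `payload_len` (2 B), `id` (2 B), so it starts at offset 2 + 2 = 4 and occupies 2 bytes.
Bytes at offsets 4..5: A8 74.
Big-endian stores the most-significant byte at the lowest address.
The bytes are already most-significant first: 0xA874.
0xA874 = 43124.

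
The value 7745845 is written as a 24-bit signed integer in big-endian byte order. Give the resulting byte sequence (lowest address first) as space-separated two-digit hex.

7745845 in hexadecimal, padded to 24 bits, is 0x763135.
Split into bytes (most-significant first): 76 31 35.
In big-endian order the high byte comes first in memory.
So the memory order matches the most-significant-first order: 76 31 35.

76 31 35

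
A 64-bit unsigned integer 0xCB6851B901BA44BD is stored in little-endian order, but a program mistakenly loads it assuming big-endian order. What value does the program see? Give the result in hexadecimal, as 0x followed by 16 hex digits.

Stored little-endian, the bytes at ascending addresses are BD 44 BA 01 B9 51 68 CB.
Read back as big-endian, the last byte is least significant, giving 0xBD44BA01B95168CB.

0xBD44BA01B95168CB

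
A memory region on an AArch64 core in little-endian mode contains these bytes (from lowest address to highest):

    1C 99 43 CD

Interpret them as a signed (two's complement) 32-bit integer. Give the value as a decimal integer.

-851207908

Little-endian: lowest address holds the least-significant byte.
Reassemble most-significant byte first: CD 43 99 1C → 0xCD43991C.
Top bit is set, so as a signed 32-bit value this is 0xCD43991C − 2^32 = -851207908.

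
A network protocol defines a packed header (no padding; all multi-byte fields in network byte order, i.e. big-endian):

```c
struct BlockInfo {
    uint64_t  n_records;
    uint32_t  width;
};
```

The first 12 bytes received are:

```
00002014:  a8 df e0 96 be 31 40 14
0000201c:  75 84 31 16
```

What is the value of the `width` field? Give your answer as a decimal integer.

`width` follows `n_records` (8 bytes), so it starts at byte offset 8 and occupies 4 bytes.
Bytes at offsets 8..11: 75 84 31 16.
Big-endian stores the most-significant byte at the lowest address.
The bytes are already most-significant first: 0x75843116.
0x75843116 = 1971597590.

1971597590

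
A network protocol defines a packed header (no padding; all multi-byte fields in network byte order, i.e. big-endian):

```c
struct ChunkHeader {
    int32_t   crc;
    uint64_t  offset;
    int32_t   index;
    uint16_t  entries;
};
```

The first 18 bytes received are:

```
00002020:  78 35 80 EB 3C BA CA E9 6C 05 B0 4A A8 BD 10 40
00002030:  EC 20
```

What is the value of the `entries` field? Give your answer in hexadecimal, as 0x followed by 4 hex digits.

`entries` follows `crc` (4 B), `offset` (8 B), `index` (4 B), so it starts at offset 4 + 8 + 4 = 16 and occupies 2 bytes.
Bytes at offsets 16..17: EC 20.
Big-endian stores the most-significant byte at the lowest address.
The bytes are already most-significant first: 0xEC20.

0xEC20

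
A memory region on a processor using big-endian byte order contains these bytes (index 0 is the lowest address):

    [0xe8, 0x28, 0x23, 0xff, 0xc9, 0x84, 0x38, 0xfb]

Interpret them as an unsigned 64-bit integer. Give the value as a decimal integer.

16728660397372225787

Big-endian: lowest address holds the most-significant byte.
The bytes are already most-significant first: 0xE82823FFC98438FB.
0xE82823FFC98438FB = 16728660397372225787.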